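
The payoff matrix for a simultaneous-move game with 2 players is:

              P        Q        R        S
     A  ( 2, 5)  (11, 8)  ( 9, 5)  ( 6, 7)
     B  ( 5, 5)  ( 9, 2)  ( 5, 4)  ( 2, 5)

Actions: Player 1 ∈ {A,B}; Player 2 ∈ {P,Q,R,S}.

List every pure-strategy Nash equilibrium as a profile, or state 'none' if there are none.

(A,P): not NE [P1→B gives 5>2; P2→Q gives 8>5]
(A,Q): NE
(A,R): not NE [P2→Q gives 8>5]
(A,S): not NE [P2→Q gives 8>7]
(B,P): NE
(B,Q): not NE [P1→A gives 11>9; P2→S gives 5>2]
(B,R): not NE [P1→A gives 9>5; P2→S gives 5>4]
(B,S): not NE [P1→A gives 6>2]

NE set: (A,Q), (B,P)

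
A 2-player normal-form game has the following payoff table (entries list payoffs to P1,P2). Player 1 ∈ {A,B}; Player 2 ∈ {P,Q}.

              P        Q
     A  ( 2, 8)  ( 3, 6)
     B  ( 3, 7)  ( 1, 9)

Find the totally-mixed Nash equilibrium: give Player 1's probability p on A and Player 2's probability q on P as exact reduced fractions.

(p,q) = (1/2, 2/3)

P1 indiff ⇒ q·2+(1-q)·3 = q·3+(1-q)·1 ⇒ q(-1) = (1-q)(-2) ⇒ q = 2/3
P2 indiff ⇒ p·8+(1-p)·7 = p·6+(1-p)·9 ⇒ p(2) = (1-p)(2) ⇒ p = 1/2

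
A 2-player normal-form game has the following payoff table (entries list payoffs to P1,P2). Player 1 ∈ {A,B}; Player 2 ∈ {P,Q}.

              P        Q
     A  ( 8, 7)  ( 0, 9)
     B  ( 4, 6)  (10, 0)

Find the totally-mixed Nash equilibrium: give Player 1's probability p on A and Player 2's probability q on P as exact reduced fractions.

P1 indiff ⇒ q·8+(1-q)·0 = q·4+(1-q)·10 ⇒ q(4) = (1-q)(10) ⇒ q = 5/7
P2 indiff ⇒ p·7+(1-p)·6 = p·9+(1-p)·0 ⇒ p(-2) = (1-p)(-6) ⇒ p = 3/4

(p,q) = (3/4, 5/7)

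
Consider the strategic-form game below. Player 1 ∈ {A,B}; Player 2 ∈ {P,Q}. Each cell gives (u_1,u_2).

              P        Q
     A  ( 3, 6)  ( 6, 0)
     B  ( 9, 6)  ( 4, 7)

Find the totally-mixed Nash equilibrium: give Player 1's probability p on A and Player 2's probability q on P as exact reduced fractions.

P1 indiff ⇒ q·3+(1-q)·6 = q·9+(1-q)·4 ⇒ q(-6) = (1-q)(-2) ⇒ q = 1/4
P2 indiff ⇒ p·6+(1-p)·6 = p·0+(1-p)·7 ⇒ p(6) = (1-p)(1) ⇒ p = 1/7

p=1/7, q=1/4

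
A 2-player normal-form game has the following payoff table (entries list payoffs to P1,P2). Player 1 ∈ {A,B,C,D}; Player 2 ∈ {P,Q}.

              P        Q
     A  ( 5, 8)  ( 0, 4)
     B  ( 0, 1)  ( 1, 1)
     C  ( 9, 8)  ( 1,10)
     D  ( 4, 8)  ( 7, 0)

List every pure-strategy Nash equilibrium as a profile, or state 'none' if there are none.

Equilibria: none

(A,P): not NE [P1→C gives 9>5]
(A,Q): not NE [P1→D gives 7>0; P2→P gives 8>4]
(B,P): not NE [P1→C gives 9>0]
(B,Q): not NE [P1→D gives 7>1]
(C,P): not NE [P2→Q gives 10>8]
(C,Q): not NE [P1→D gives 7>1]
(D,P): not NE [P1→C gives 9>4]
(D,Q): not NE [P2→P gives 8>0]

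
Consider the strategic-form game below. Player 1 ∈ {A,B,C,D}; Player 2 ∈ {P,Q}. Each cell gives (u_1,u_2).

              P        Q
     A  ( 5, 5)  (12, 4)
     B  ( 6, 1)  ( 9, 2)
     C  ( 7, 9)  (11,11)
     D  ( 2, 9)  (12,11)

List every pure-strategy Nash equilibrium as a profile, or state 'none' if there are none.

(A,P): not NE [P1→C gives 7>5]
(A,Q): not NE [P2→P gives 5>4]
(B,P): not NE [P1→C gives 7>6; P2→Q gives 2>1]
(B,Q): not NE [P1→D gives 12>9]
(C,P): not NE [P2→Q gives 11>9]
(C,Q): not NE [P1→D gives 12>11]
(D,P): not NE [P1→C gives 7>2; P2→Q gives 11>9]
(D,Q): NE

PSNE = {(D,Q)}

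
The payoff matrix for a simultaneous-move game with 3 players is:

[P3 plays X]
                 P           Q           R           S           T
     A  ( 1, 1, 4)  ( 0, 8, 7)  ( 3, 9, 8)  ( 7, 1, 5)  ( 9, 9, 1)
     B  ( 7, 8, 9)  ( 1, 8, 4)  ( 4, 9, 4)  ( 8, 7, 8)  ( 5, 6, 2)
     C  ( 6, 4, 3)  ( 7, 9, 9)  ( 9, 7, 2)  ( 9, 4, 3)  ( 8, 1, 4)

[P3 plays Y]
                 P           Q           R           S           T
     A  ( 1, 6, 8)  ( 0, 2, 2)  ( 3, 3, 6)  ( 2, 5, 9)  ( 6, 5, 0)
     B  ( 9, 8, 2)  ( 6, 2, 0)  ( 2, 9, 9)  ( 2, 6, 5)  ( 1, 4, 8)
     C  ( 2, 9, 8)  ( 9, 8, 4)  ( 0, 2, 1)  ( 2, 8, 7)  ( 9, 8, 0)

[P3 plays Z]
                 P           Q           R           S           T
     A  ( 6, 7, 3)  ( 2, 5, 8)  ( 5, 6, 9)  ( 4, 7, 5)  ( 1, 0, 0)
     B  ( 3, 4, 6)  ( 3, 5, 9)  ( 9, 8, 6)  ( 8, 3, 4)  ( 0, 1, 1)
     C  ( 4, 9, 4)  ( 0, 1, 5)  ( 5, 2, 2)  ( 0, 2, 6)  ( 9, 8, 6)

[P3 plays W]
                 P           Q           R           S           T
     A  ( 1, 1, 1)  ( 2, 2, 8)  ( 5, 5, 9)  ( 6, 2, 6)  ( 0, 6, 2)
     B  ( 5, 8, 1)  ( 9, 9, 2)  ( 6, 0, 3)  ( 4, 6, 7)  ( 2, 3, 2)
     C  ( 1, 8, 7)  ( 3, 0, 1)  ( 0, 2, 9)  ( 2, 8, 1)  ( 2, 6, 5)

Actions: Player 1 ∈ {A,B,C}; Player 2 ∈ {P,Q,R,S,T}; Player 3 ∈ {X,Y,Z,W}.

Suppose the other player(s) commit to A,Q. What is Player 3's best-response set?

u_3(X vs A,Q) = 7
u_3(Y vs A,Q) = 2
u_3(Z vs A,Q) = 8
u_3(W vs A,Q) = 8
max payoff 8 at {Z,W}

BR_3 = {Z,W}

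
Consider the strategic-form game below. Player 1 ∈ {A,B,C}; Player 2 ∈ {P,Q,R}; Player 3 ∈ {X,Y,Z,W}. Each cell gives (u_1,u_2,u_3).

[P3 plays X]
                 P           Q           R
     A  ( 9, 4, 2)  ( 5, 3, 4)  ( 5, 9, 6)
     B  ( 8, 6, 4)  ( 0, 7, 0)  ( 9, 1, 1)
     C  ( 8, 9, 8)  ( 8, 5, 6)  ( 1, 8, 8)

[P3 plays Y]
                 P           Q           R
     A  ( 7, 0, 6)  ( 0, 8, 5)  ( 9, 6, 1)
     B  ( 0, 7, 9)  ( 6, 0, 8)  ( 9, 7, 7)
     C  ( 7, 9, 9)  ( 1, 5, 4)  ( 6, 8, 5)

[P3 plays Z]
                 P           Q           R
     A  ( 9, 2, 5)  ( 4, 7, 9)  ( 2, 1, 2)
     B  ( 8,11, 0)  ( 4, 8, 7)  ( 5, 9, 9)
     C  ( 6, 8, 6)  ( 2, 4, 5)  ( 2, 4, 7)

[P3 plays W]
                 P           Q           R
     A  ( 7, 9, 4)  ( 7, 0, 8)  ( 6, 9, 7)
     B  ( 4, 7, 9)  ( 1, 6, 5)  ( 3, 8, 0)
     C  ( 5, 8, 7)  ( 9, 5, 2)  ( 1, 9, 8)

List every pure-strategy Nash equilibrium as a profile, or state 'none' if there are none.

(A,P,X): not NE [P2→R gives 9>4; P3→Y gives 6>2]
(A,P,Y): not NE [P2→Q gives 8>0]
(A,P,Z): not NE [P2→Q gives 7>2; P3→Y gives 6>5]
(A,P,W): not NE [P3→Y gives 6>4]
(A,Q,X): not NE [P1→C gives 8>5; P2→R gives 9>3; P3→Z gives 9>4]
(A,Q,Y): not NE [P1→B gives 6>0; P3→Z gives 9>5]
(A,Q,Z): NE
(A,Q,W): not NE [P1→C gives 9>7; P2→R gives 9>0; P3→Z gives 9>8]
(A,R,X): not NE [P1→B gives 9>5; P3→W gives 7>6]
(A,R,Y): not NE [P2→Q gives 8>6; P3→W gives 7>1]
(A,R,Z): not NE [P1→B gives 5>2; P2→Q gives 7>1; P3→W gives 7>2]
(A,R,W): NE
(B,P,X): not NE [P1→A gives 9>8; P2→Q gives 7>6; P3→W gives 9>4]
(B,P,Y): not NE [P1→C gives 7>0]
(B,P,Z): not NE [P1→A gives 9>8; P3→W gives 9>0]
(B,P,W): not NE [P1→A gives 7>4; P2→R gives 8>7]
(B,Q,X): not NE [P1→C gives 8>0; P3→Y gives 8>0]
(B,Q,Y): not NE [P2→R gives 7>0]
(B,Q,Z): not NE [P2→P gives 11>8; P3→Y gives 8>7]
(B,Q,W): not NE [P1→C gives 9>1; P2→R gives 8>6; P3→Y gives 8>5]
(B,R,X): not NE [P2→Q gives 7>1; P3→Z gives 9>1]
(B,R,Y): not NE [P3→Z gives 9>7]
(B,R,Z): not NE [P2→P gives 11>9]
(B,R,W): not NE [P1→A gives 6>3; P3→Z gives 9>0]
(C,P,X): not NE [P1→A gives 9>8; P3→Y gives 9>8]
(C,P,Y): NE
(C,P,Z): not NE [P1→A gives 9>6; P3→Y gives 9>6]
(C,P,W): not NE [P1→A gives 7>5; P2→R gives 9>8; P3→Y gives 9>7]
(C,Q,X): not NE [P2→P gives 9>5]
(C,Q,Y): not NE [P1→B gives 6>1; P2→P gives 9>5; P3→X gives 6>4]
(C,Q,Z): not NE [P1→B gives 4>2; P2→P gives 8>4; P3→X gives 6>5]
(C,Q,W): not NE [P2→R gives 9>5; P3→X gives 6>2]
(C,R,X): not NE [P1→B gives 9>1; P2→P gives 9>8]
(C,R,Y): not NE [P1→B gives 9>6; P2→P gives 9>8; P3→W gives 8>5]
(C,R,Z): not NE [P1→B gives 5>2; P2→P gives 8>4; P3→W gives 8>7]
(C,R,W): not NE [P1→A gives 6>1]

Nash profiles: (A,Q,Z), (A,R,W), (C,P,Y)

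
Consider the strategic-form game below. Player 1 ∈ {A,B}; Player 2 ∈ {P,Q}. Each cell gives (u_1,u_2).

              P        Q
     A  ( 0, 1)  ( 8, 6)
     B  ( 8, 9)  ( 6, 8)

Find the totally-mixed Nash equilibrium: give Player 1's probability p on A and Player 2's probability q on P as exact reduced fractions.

(p,q) = (1/6, 1/5)

P1 indiff ⇒ q·0+(1-q)·8 = q·8+(1-q)·6 ⇒ q(-8) = (1-q)(-2) ⇒ q = 1/5
P2 indiff ⇒ p·1+(1-p)·9 = p·6+(1-p)·8 ⇒ p(-5) = (1-p)(-1) ⇒ p = 1/6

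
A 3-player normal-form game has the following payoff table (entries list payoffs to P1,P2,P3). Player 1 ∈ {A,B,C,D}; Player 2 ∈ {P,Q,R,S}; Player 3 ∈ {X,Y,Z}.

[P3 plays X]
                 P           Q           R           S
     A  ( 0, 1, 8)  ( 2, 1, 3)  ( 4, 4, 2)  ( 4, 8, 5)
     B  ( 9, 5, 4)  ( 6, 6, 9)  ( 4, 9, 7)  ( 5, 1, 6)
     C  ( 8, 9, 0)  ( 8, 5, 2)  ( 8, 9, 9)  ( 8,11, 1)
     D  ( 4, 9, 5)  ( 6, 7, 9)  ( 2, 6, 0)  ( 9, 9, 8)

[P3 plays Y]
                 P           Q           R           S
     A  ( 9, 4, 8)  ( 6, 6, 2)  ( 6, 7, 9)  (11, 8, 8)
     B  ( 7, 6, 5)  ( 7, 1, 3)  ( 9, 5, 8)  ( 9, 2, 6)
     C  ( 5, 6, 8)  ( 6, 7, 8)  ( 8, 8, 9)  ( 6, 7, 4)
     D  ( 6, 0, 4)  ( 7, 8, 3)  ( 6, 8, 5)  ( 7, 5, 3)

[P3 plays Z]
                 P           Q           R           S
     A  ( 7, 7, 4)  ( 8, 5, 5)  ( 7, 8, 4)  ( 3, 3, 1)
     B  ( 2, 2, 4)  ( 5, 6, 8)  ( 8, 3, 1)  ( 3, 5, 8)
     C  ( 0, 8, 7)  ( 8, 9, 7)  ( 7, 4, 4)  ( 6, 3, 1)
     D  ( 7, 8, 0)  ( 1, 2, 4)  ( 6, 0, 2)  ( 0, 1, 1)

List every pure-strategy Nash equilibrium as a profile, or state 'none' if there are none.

Nash profiles: (A,S,Y), (D,S,X)

(A,P,X): not NE [P1→B gives 9>0; P2→S gives 8>1]
(A,P,Y): not NE [P2→S gives 8>4]
(A,P,Z): not NE [P2→R gives 8>7; P3→Y gives 8>4]
(A,Q,X): not NE [P1→C gives 8>2; P2→S gives 8>1; P3→Z gives 5>3]
(A,Q,Y): not NE [P1→D gives 7>6; P2→S gives 8>6; P3→Z gives 5>2]
(A,Q,Z): not NE [P2→R gives 8>5]
(A,R,X): not NE [P1→C gives 8>4; P2→S gives 8>4; P3→Y gives 9>2]
(A,R,Y): not NE [P1→B gives 9>6; P2→S gives 8>7]
(A,R,Z): not NE [P1→B gives 8>7; P3→Y gives 9>4]
(A,S,X): not NE [P1→D gives 9>4; P3→Y gives 8>5]
(A,S,Y): NE
(A,S,Z): not NE [P1→C gives 6>3; P2→R gives 8>3; P3→Y gives 8>1]
(B,P,X): not NE [P2→R gives 9>5; P3→Y gives 5>4]
(B,P,Y): not NE [P1→A gives 9>7]
(B,P,Z): not NE [P1→D gives 7>2; P2→Q gives 6>2; P3→Y gives 5>4]
(B,Q,X): not NE [P1→C gives 8>6; P2→R gives 9>6]
(B,Q,Y): not NE [P2→P gives 6>1; P3→X gives 9>3]
(B,Q,Z): not NE [P1→C gives 8>5; P3→X gives 9>8]
(B,R,X): not NE [P1→C gives 8>4; P3→Y gives 8>7]
(B,R,Y): not NE [P2→P gives 6>5]
(B,R,Z): not NE [P2→Q gives 6>3; P3→Y gives 8>1]
(B,S,X): not NE [P1→D gives 9>5; P2→R gives 9>1; P3→Z gives 8>6]
(B,S,Y): not NE [P1→A gives 11>9; P2→P gives 6>2; P3→Z gives 8>6]
(B,S,Z): not NE [P1→C gives 6>3; P2→Q gives 6>5]
(C,P,X): not NE [P1→B gives 9>8; P2→S gives 11>9; P3→Y gives 8>0]
(C,P,Y): not NE [P1→A gives 9>5; P2→R gives 8>6]
(C,P,Z): not NE [P1→D gives 7>0; P2→Q gives 9>8; P3→Y gives 8>7]
(C,Q,X): not NE [P2→S gives 11>5; P3→Y gives 8>2]
(C,Q,Y): not NE [P1→D gives 7>6; P2→R gives 8>7]
(C,Q,Z): not NE [P3→Y gives 8>7]
(C,R,X): not NE [P2→S gives 11>9]
(C,R,Y): not NE [P1→B gives 9>8]
(C,R,Z): not NE [P1→B gives 8>7; P2→Q gives 9>4; P3→Y gives 9>4]
(C,S,X): not NE [P1→D gives 9>8; P3→Y gives 4>1]
(C,S,Y): not NE [P1→A gives 11>6; P2→R gives 8>7]
(C,S,Z): not NE [P2→Q gives 9>3; P3→Y gives 4>1]
(D,P,X): not NE [P1→B gives 9>4]
(D,P,Y): not NE [P1→A gives 9>6; P2→R gives 8>0; P3→X gives 5>4]
(D,P,Z): not NE [P3→X gives 5>0]
(D,Q,X): not NE [P1→C gives 8>6; P2→S gives 9>7]
(D,Q,Y): not NE [P3→X gives 9>3]
(D,Q,Z): not NE [P1→C gives 8>1; P2→P gives 8>2; P3→X gives 9>4]
(D,R,X): not NE [P1→C gives 8>2; P2→S gives 9>6; P3→Y gives 5>0]
(D,R,Y): not NE [P1→B gives 9>6]
(D,R,Z): not NE [P1→B gives 8>6; P2→P gives 8>0; P3→Y gives 5>2]
(D,S,X): NE
(D,S,Y): not NE [P1→A gives 11>7; P2→R gives 8>5; P3→X gives 8>3]
(D,S,Z): not NE [P1→C gives 6>0; P2→P gives 8>1; P3→X gives 8>1]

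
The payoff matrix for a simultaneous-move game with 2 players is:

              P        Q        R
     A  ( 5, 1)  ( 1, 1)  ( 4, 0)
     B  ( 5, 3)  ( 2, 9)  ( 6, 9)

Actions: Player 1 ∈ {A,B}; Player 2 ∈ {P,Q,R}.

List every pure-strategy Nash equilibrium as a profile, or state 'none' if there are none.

(A,P): NE
(A,Q): not NE [P1→B gives 2>1]
(A,R): not NE [P1→B gives 6>4; P2→Q gives 1>0]
(B,P): not NE [P2→R gives 9>3]
(B,Q): NE
(B,R): NE

PSNE = {(A,P), (B,Q), (B,R)}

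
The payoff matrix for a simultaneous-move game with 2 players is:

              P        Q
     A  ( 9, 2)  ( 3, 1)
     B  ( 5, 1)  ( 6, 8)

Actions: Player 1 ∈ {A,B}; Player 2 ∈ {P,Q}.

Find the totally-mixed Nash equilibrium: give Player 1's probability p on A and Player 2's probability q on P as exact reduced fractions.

P1 indiff ⇒ q·9+(1-q)·3 = q·5+(1-q)·6 ⇒ q(4) = (1-q)(3) ⇒ q = 3/7
P2 indiff ⇒ p·2+(1-p)·1 = p·1+(1-p)·8 ⇒ p(1) = (1-p)(7) ⇒ p = 7/8

P1 mixes 7/8 on A; P2 mixes 3/7 on P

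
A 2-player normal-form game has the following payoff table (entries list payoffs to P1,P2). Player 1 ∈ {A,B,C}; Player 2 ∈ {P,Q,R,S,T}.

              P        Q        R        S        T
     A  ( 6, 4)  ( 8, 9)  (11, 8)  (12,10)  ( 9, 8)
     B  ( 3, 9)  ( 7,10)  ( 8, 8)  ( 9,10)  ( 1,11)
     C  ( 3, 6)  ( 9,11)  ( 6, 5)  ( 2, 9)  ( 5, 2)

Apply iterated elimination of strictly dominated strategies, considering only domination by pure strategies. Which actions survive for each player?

Survivors P1:{A,C} P2:{Q,S}

P1 drop B (A beats it: P:6>3 Q:8>7 R:11>8 S:12>9 T:9>1)
P2 drop P (Q beats it: A:9>4 C:11>6)
P2 drop R (Q beats it: A:9>8 C:11>5)
P2 drop T (Q beats it: A:9>8 C:11>2)
P1→{A,C} P2→{Q,S}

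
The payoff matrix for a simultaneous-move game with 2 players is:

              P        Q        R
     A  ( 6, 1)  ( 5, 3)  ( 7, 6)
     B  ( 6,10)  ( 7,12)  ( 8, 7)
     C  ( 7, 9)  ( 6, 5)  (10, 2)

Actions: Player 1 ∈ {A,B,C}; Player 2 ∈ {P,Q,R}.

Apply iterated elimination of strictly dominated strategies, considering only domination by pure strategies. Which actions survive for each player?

Survivors P1:{B,C} P2:{P,Q}

P1 drop A (C beats it: P:7>6 Q:6>5 R:10>7)
P2 drop R (P beats it: B:10>7 C:9>2)
P1→{B,C} P2→{P,Q}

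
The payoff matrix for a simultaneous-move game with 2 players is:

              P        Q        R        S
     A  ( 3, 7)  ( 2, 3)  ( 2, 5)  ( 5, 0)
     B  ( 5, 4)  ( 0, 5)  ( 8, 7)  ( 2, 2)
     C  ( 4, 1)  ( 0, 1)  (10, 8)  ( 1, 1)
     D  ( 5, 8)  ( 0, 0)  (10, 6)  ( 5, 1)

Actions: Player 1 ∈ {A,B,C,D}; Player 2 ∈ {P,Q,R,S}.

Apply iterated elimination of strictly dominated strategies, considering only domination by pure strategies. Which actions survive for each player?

P2 drop Q (R beats it: A:5>3 B:7>5 C:8>1 D:6>0)
P2 drop S (R beats it: A:5>0 B:7>2 C:8>1 D:6>1)
P1 drop A (B beats it: P:5>3 R:8>2)
P1→{B,C,D} P2→{P,R}

IESDS → P1:{B,C,D} P2:{P,R}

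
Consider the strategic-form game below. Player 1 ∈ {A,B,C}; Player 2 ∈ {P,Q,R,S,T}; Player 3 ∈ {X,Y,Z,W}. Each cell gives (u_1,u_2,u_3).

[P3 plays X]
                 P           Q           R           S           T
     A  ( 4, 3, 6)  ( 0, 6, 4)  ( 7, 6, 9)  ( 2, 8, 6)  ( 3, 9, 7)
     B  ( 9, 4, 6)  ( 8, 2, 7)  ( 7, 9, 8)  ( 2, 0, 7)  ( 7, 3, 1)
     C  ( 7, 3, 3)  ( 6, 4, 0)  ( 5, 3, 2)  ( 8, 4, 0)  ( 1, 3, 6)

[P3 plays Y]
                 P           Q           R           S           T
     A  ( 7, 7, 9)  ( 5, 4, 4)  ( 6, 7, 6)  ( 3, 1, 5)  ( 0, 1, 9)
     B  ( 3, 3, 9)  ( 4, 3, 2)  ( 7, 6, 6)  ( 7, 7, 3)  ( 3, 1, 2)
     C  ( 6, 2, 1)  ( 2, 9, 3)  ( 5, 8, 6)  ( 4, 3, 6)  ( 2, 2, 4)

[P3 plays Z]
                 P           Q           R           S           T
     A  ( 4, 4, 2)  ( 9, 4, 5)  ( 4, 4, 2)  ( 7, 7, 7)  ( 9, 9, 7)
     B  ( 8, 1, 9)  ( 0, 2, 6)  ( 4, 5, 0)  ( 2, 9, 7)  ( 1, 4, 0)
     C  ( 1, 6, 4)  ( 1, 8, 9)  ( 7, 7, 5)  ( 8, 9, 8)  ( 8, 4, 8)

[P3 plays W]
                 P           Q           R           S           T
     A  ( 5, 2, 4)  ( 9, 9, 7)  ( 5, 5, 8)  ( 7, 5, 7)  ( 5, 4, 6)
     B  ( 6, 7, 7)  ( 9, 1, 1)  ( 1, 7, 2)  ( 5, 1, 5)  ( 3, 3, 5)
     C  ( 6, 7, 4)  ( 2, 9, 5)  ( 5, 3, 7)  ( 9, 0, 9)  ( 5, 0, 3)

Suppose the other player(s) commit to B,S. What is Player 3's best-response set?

u_3(X vs B,S) = 7
u_3(Y vs B,S) = 3
u_3(Z vs B,S) = 7
u_3(W vs B,S) = 5
max payoff 7 at {X,Z}

BR_3 = {X,Z}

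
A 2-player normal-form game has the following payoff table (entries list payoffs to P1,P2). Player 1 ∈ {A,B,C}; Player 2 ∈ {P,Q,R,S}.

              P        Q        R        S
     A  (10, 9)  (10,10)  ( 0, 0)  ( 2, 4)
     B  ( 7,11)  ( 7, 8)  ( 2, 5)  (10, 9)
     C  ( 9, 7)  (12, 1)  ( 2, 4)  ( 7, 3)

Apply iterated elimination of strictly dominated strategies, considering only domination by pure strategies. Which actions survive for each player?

P2 drop R (P beats it: A:9>0 B:11>5 C:7>4)
P2 drop S (P beats it: A:9>4 B:11>9 C:7>3)
P1 drop B (A beats it: P:10>7 Q:10>7)
P1→{A,C} P2→{P,Q}

IESDS → P1:{A,C} P2:{P,Q}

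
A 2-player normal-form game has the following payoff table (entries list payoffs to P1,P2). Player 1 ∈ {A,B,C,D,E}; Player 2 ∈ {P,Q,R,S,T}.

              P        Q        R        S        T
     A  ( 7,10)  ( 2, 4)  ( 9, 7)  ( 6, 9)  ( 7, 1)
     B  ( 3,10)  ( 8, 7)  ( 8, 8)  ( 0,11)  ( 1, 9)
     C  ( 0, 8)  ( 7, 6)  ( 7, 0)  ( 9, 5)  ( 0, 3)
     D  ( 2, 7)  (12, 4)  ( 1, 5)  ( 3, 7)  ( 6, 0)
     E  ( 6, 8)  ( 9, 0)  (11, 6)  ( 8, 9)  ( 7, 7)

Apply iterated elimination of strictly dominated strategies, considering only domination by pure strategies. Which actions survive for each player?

Survivors P1:{A,C,E} P2:{P,S}

P1 drop B (E beats it: P:6>3 Q:9>8 R:11>8 S:8>0 T:7>1)
P2 drop Q (P beats it: A:10>4 C:8>6 D:7>4 E:8>0)
P1 drop D (A beats it: P:7>2 R:9>1 S:6>3 T:7>6)
P2 drop R (P beats it: A:10>7 C:8>0 E:8>6)
P2 drop T (P beats it: A:10>1 C:8>3 E:8>7)
P1→{A,C,E} P2→{P,S}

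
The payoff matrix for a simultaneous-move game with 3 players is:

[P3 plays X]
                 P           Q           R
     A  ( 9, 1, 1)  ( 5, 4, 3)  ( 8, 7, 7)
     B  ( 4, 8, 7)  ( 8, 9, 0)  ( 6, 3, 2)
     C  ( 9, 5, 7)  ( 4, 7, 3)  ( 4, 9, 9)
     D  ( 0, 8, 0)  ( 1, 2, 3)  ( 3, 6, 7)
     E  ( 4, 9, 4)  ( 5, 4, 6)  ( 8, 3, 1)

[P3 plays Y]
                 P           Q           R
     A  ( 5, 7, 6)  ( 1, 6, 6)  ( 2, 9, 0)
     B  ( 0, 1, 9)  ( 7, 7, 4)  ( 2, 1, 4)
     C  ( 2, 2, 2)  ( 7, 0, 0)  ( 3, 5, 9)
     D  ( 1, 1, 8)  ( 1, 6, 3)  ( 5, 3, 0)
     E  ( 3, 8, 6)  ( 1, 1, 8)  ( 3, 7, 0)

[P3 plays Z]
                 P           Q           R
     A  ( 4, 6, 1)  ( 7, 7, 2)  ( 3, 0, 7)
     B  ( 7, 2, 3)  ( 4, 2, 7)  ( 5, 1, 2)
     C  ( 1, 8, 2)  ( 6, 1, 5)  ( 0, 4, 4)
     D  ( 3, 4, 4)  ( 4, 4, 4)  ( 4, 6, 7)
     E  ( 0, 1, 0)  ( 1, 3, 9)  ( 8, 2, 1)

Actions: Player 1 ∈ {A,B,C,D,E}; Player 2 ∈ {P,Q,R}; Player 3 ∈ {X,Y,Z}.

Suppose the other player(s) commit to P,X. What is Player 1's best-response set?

u_1(A vs P,X) = 9
u_1(B vs P,X) = 4
u_1(C vs P,X) = 9
u_1(D vs P,X) = 0
u_1(E vs P,X) = 4
max payoff 9 at {A,C}

argmax u_1 = {A,C}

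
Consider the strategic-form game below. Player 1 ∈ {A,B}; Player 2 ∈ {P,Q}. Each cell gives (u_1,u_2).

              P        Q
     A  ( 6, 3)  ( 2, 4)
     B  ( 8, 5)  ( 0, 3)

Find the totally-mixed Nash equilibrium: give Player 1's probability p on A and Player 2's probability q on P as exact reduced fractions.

P1 mixes 2/3 on A; P2 mixes 1/2 on P

P1 indiff ⇒ q·6+(1-q)·2 = q·8+(1-q)·0 ⇒ q(-2) = (1-q)(-2) ⇒ q = 1/2
P2 indiff ⇒ p·3+(1-p)·5 = p·4+(1-p)·3 ⇒ p(-1) = (1-p)(-2) ⇒ p = 2/3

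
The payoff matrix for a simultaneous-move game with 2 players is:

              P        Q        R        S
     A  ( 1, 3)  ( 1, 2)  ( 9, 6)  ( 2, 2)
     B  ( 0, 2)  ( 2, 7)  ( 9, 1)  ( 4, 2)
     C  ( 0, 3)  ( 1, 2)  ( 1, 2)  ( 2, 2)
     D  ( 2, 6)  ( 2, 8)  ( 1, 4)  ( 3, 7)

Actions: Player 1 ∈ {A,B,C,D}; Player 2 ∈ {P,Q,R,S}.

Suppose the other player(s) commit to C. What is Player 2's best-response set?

u_2(P vs C) = 3
u_2(Q vs C) = 2
u_2(R vs C) = 2
u_2(S vs C) = 2
max payoff 3 at {P}

BR_2 = {P}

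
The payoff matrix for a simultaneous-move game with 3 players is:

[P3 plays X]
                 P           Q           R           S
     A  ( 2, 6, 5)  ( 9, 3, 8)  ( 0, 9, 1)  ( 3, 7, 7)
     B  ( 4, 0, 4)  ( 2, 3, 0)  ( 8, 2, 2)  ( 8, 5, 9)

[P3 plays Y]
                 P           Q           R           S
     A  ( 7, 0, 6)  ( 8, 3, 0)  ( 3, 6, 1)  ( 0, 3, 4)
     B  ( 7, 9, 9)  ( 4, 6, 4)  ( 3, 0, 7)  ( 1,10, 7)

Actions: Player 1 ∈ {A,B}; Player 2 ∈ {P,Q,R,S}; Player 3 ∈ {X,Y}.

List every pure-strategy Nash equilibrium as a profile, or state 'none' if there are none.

(A,P,X): not NE [P1→B gives 4>2; P2→R gives 9>6; P3→Y gives 6>5]
(A,P,Y): not NE [P2→R gives 6>0]
(A,Q,X): not NE [P2→R gives 9>3]
(A,Q,Y): not NE [P2→R gives 6>3; P3→X gives 8>0]
(A,R,X): not NE [P1→B gives 8>0]
(A,R,Y): NE
(A,S,X): not NE [P1→B gives 8>3; P2→R gives 9>7]
(A,S,Y): not NE [P1→B gives 1>0; P2→R gives 6>3; P3→X gives 7>4]
(B,P,X): not NE [P2→S gives 5>0; P3→Y gives 9>4]
(B,P,Y): not NE [P2→S gives 10>9]
(B,Q,X): not NE [P1→A gives 9>2; P2→S gives 5>3; P3→Y gives 4>0]
(B,Q,Y): not NE [P1→A gives 8>4; P2→S gives 10>6]
(B,R,X): not NE [P2→S gives 5>2; P3→Y gives 7>2]
(B,R,Y): not NE [P2→S gives 10>0]
(B,S,X): NE
(B,S,Y): not NE [P3→X gives 9>7]

NE set: (A,R,Y), (B,S,X)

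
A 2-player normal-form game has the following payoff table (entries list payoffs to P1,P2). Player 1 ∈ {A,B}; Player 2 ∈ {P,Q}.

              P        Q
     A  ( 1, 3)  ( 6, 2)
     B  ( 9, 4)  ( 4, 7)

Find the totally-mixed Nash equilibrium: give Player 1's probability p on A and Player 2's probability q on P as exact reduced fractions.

P1 indiff ⇒ q·1+(1-q)·6 = q·9+(1-q)·4 ⇒ q(-8) = (1-q)(-2) ⇒ q = 1/5
P2 indiff ⇒ p·3+(1-p)·4 = p·2+(1-p)·7 ⇒ p(1) = (1-p)(3) ⇒ p = 3/4

p=3/4, q=1/5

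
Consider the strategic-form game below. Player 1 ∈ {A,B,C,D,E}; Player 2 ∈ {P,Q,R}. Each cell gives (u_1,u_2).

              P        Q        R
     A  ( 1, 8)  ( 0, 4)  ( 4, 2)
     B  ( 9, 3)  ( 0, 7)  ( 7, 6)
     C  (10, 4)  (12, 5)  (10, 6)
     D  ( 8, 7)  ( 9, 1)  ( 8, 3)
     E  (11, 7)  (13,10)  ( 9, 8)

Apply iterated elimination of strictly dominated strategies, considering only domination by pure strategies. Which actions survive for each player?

P1 drop A (C beats it: P:10>1 Q:12>0 R:10>4)
P1 drop B (C beats it: P:10>9 Q:12>0 R:10>7)
P1 drop D (C beats it: P:10>8 Q:12>9 R:10>8)
P2 drop P (Q beats it: C:5>4 E:10>7)
P1→{C,E} P2→{Q,R}

Survivors P1:{C,E} P2:{Q,R}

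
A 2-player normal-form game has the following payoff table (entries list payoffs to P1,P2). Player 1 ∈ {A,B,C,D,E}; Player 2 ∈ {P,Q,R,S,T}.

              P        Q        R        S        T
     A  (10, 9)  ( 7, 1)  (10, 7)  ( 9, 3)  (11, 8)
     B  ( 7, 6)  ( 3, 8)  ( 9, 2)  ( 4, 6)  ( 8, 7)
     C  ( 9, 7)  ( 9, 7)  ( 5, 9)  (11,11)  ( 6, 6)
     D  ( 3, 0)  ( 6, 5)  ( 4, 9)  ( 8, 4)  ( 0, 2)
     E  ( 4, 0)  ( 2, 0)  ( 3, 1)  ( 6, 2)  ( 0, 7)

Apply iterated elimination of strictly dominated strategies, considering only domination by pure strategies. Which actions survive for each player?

P1 drop B (A beats it: P:10>7 Q:7>3 R:10>9 S:9>4 T:11>8)
P1 drop D (A beats it: P:10>3 Q:7>6 R:10>4 S:9>8 T:11>0)
P1 drop E (A beats it: P:10>4 Q:7>2 R:10>3 S:9>6 T:11>0)
P2 drop Q (R beats it: A:7>1 C:9>7)
P2 drop T (P beats it: A:9>8 C:7>6)
P1→{A,C} P2→{P,R,S}

Remaining: P1:{A,C} P2:{P,R,S}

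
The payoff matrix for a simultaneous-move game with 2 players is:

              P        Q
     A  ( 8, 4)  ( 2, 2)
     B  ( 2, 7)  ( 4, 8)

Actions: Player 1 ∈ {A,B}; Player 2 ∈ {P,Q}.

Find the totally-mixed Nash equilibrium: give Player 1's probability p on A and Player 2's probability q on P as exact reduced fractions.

P1 indiff ⇒ q·8+(1-q)·2 = q·2+(1-q)·4 ⇒ q(6) = (1-q)(2) ⇒ q = 1/4
P2 indiff ⇒ p·4+(1-p)·7 = p·2+(1-p)·8 ⇒ p(2) = (1-p)(1) ⇒ p = 1/3

(p,q) = (1/3, 1/4)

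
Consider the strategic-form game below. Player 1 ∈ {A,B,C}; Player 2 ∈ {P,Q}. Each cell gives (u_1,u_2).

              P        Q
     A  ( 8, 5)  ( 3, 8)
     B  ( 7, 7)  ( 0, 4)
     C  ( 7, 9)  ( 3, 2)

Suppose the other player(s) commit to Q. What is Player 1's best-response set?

argmax u_1 = {A,C}

u_1(A vs Q) = 3
u_1(B vs Q) = 0
u_1(C vs Q) = 3
max payoff 3 at {A,C}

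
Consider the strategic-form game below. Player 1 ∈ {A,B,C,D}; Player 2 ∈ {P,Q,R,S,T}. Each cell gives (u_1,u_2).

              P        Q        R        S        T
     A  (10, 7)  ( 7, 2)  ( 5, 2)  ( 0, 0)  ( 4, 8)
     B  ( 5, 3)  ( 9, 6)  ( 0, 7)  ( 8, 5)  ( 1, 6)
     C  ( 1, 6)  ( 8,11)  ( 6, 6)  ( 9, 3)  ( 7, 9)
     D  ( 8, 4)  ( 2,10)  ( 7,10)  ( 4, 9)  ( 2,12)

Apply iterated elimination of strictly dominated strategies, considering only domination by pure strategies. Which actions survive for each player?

Survivors P1:{B,C,D} P2:{Q,R,T}

P2 drop P (T beats it: A:8>7 B:6>3 C:9>6 D:12>4)
P1 drop A (C beats it: Q:8>7 R:6>5 S:9>0 T:7>4)
P2 drop S (Q beats it: B:6>5 C:11>3 D:10>9)
P1→{B,C,D} P2→{Q,R,T}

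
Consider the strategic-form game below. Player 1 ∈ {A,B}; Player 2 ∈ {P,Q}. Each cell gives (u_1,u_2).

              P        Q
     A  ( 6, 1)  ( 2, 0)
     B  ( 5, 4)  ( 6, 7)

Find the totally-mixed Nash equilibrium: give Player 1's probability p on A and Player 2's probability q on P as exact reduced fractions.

P1 indiff ⇒ q·6+(1-q)·2 = q·5+(1-q)·6 ⇒ q(1) = (1-q)(4) ⇒ q = 4/5
P2 indiff ⇒ p·1+(1-p)·4 = p·0+(1-p)·7 ⇒ p(1) = (1-p)(3) ⇒ p = 3/4

P1 mixes 3/4 on A; P2 mixes 4/5 on P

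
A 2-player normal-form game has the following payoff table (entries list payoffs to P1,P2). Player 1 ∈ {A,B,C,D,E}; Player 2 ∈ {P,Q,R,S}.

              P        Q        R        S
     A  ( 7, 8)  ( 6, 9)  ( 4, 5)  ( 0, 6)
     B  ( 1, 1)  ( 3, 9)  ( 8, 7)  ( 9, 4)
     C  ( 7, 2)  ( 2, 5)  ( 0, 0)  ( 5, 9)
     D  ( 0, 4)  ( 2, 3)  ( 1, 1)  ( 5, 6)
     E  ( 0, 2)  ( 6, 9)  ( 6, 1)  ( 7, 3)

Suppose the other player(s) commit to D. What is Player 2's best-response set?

u_2(P vs D) = 4
u_2(Q vs D) = 3
u_2(R vs D) = 1
u_2(S vs D) = 6
max payoff 6 at {S}

P2 best: {S}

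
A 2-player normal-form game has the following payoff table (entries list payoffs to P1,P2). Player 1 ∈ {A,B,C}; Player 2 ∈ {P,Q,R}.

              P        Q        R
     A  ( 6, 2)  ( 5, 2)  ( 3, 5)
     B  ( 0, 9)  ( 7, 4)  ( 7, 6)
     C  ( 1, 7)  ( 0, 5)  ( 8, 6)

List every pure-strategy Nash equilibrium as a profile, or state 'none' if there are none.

(A,P): not NE [P2→R gives 5>2]
(A,Q): not NE [P1→B gives 7>5; P2→R gives 5>2]
(A,R): not NE [P1→C gives 8>3]
(B,P): not NE [P1→A gives 6>0]
(B,Q): not NE [P2→P gives 9>4]
(B,R): not NE [P1→C gives 8>7; P2→P gives 9>6]
(C,P): not NE [P1→A gives 6>1]
(C,Q): not NE [P1→B gives 7>0; P2→P gives 7>5]
(C,R): not NE [P2→P gives 7>6]

Equilibria: none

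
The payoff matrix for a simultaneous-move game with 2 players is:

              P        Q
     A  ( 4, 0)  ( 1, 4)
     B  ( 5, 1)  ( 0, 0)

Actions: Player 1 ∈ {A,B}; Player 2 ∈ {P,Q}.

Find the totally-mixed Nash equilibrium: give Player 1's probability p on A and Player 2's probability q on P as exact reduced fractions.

P1 indiff ⇒ q·4+(1-q)·1 = q·5+(1-q)·0 ⇒ q(-1) = (1-q)(-1) ⇒ q = 1/2
P2 indiff ⇒ p·0+(1-p)·1 = p·4+(1-p)·0 ⇒ p(-4) = (1-p)(-1) ⇒ p = 1/5

p=1/5, q=1/2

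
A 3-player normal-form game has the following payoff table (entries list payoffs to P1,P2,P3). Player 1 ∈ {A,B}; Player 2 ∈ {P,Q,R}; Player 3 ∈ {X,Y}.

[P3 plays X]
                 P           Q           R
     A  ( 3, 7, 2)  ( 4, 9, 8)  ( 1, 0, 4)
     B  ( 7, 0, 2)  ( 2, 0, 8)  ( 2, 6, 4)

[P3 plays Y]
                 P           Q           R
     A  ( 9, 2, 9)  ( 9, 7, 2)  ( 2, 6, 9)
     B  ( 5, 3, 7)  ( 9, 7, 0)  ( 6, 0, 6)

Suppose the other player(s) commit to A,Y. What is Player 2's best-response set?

P2 best: {Q}

u_2(P vs A,Y) = 2
u_2(Q vs A,Y) = 7
u_2(R vs A,Y) = 6
max payoff 7 at {Q}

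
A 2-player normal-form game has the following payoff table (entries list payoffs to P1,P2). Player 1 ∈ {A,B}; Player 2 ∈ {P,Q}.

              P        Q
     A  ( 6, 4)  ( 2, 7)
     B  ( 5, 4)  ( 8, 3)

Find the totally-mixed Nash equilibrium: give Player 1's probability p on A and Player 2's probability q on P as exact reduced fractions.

p=1/4, q=6/7

P1 indiff ⇒ q·6+(1-q)·2 = q·5+(1-q)·8 ⇒ q(1) = (1-q)(6) ⇒ q = 6/7
P2 indiff ⇒ p·4+(1-p)·4 = p·7+(1-p)·3 ⇒ p(-3) = (1-p)(-1) ⇒ p = 1/4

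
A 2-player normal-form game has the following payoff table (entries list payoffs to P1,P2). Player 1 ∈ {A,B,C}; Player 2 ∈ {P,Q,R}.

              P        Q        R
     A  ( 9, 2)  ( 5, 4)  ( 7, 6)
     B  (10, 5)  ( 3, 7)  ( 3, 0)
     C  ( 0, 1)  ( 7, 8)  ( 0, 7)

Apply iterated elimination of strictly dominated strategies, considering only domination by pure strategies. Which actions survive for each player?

P2 drop P (Q beats it: A:4>2 B:7>5 C:8>1)
P1 drop B (A beats it: Q:5>3 R:7>3)
P1→{A,C} P2→{Q,R}

IESDS → P1:{A,C} P2:{Q,R}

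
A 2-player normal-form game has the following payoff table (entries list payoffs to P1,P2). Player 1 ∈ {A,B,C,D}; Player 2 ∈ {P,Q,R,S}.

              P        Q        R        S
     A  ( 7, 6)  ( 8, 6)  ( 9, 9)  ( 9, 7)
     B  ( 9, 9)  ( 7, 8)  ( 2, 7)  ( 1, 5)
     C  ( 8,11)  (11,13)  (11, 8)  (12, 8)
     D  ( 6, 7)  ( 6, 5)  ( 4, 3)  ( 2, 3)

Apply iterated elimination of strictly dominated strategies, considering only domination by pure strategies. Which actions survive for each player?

IESDS → P1:{B,C} P2:{P,Q}

P1 drop A (C beats it: P:8>7 Q:11>8 R:11>9 S:12>9)
P1 drop D (C beats it: P:8>6 Q:11>6 R:11>4 S:12>2)
P2 drop R (P beats it: B:9>7 C:11>8)
P2 drop S (P beats it: B:9>5 C:11>8)
P1→{B,C} P2→{P,Q}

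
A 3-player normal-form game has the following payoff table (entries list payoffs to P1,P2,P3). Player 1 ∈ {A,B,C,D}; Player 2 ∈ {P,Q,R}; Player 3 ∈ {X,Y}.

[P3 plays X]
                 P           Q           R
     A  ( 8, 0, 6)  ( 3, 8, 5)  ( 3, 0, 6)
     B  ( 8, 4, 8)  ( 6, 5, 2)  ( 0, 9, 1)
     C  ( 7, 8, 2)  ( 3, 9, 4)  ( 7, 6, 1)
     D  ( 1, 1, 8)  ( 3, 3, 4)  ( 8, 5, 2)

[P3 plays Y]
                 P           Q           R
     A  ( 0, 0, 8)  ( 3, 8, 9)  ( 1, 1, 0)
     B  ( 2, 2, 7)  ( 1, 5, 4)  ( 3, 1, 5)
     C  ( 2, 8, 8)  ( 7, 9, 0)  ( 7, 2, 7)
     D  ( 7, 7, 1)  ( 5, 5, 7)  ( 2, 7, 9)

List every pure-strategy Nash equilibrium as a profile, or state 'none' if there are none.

Equilibria: none

(A,P,X): not NE [P2→Q gives 8>0; P3→Y gives 8>6]
(A,P,Y): not NE [P1→D gives 7>0; P2→Q gives 8>0]
(A,Q,X): not NE [P1→B gives 6>3; P3→Y gives 9>5]
(A,Q,Y): not NE [P1→C gives 7>3]
(A,R,X): not NE [P1→D gives 8>3; P2→Q gives 8>0]
(A,R,Y): not NE [P1→C gives 7>1; P2→Q gives 8>1; P3→X gives 6>0]
(B,P,X): not NE [P2→R gives 9>4]
(B,P,Y): not NE [P1→D gives 7>2; P2→Q gives 5>2; P3→X gives 8>7]
(B,Q,X): not NE [P2→R gives 9>5; P3→Y gives 4>2]
(B,Q,Y): not NE [P1→C gives 7>1]
(B,R,X): not NE [P1→D gives 8>0; P3→Y gives 5>1]
(B,R,Y): not NE [P1→C gives 7>3; P2→Q gives 5>1]
(C,P,X): not NE [P1→B gives 8>7; P2→Q gives 9>8; P3→Y gives 8>2]
(C,P,Y): not NE [P1→D gives 7>2; P2→Q gives 9>8]
(C,Q,X): not NE [P1→B gives 6>3]
(C,Q,Y): not NE [P3→X gives 4>0]
(C,R,X): not NE [P1→D gives 8>7; P2→Q gives 9>6; P3→Y gives 7>1]
(C,R,Y): not NE [P2→Q gives 9>2]
(D,P,X): not NE [P1→B gives 8>1; P2→R gives 5>1]
(D,P,Y): not NE [P3→X gives 8>1]
(D,Q,X): not NE [P1→B gives 6>3; P2→R gives 5>3; P3→Y gives 7>4]
(D,Q,Y): not NE [P1→C gives 7>5; P2→R gives 7>5]
(D,R,X): not NE [P3→Y gives 9>2]
(D,R,Y): not NE [P1→C gives 7>2]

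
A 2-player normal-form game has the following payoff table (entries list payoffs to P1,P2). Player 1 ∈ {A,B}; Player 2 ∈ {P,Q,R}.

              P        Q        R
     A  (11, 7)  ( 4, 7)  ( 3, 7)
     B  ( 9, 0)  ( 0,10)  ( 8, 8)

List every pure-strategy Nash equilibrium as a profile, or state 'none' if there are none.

NE set: (A,P), (A,Q)

(A,P): NE
(A,Q): NE
(A,R): not NE [P1→B gives 8>3]
(B,P): not NE [P1→A gives 11>9; P2→Q gives 10>0]
(B,Q): not NE [P1→A gives 4>0]
(B,R): not NE [P2→Q gives 10>8]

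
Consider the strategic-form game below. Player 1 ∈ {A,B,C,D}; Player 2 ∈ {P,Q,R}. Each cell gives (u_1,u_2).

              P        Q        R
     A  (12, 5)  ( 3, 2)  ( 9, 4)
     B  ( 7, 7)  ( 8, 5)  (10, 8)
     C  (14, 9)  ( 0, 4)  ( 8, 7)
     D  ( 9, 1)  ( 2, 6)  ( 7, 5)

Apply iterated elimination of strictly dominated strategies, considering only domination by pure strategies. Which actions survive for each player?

IESDS → P1:{A,B,C} P2:{P,R}

P1 drop D (A beats it: P:12>9 Q:3>2 R:9>7)
P2 drop Q (P beats it: A:5>2 B:7>5 C:9>4)
P1→{A,B,C} P2→{P,R}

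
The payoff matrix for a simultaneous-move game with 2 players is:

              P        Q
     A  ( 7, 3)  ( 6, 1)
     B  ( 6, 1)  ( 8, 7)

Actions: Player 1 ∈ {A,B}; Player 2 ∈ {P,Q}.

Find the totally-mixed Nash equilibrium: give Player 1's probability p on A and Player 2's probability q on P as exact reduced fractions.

P1 indiff ⇒ q·7+(1-q)·6 = q·6+(1-q)·8 ⇒ q(1) = (1-q)(2) ⇒ q = 2/3
P2 indiff ⇒ p·3+(1-p)·1 = p·1+(1-p)·7 ⇒ p(2) = (1-p)(6) ⇒ p = 3/4

p=3/4, q=2/3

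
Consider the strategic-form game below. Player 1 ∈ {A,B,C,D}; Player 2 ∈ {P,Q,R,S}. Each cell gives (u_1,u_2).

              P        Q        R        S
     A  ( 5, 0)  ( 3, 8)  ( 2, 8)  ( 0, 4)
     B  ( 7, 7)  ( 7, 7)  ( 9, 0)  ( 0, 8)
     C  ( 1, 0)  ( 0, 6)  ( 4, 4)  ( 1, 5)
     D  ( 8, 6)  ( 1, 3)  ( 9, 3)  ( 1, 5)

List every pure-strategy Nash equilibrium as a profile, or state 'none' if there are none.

Nash profiles: (D,P)

(A,P): not NE [P1→D gives 8>5; P2→R gives 8>0]
(A,Q): not NE [P1→B gives 7>3]
(A,R): not NE [P1→D gives 9>2]
(A,S): not NE [P1→D gives 1>0; P2→R gives 8>4]
(B,P): not NE [P1→D gives 8>7; P2→S gives 8>7]
(B,Q): not NE [P2→S gives 8>7]
(B,R): not NE [P2→S gives 8>0]
(B,S): not NE [P1→D gives 1>0]
(C,P): not NE [P1→D gives 8>1; P2→Q gives 6>0]
(C,Q): not NE [P1→B gives 7>0]
(C,R): not NE [P1→D gives 9>4; P2→Q gives 6>4]
(C,S): not NE [P2→Q gives 6>5]
(D,P): NE
(D,Q): not NE [P1→B gives 7>1; P2→P gives 6>3]
(D,R): not NE [P2→P gives 6>3]
(D,S): not NE [P2→P gives 6>5]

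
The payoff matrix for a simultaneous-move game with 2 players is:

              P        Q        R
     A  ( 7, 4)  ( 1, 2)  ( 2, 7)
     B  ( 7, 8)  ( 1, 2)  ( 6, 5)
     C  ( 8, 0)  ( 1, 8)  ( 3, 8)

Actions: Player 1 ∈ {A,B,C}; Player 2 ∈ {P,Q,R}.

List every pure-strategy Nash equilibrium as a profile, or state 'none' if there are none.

PSNE = {(C,Q)}

(A,P): not NE [P1→C gives 8>7; P2→R gives 7>4]
(A,Q): not NE [P2→R gives 7>2]
(A,R): not NE [P1→B gives 6>2]
(B,P): not NE [P1→C gives 8>7]
(B,Q): not NE [P2→P gives 8>2]
(B,R): not NE [P2→P gives 8>5]
(C,P): not NE [P2→R gives 8>0]
(C,Q): NE
(C,R): not NE [P1→B gives 6>3]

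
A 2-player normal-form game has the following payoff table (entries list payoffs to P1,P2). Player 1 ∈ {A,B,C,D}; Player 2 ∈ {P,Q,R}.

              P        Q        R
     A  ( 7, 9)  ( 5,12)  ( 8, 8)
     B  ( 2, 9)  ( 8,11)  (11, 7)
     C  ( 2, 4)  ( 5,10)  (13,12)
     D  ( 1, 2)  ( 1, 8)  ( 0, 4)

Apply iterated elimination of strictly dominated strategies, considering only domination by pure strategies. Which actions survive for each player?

P1 drop D (A beats it: P:7>1 Q:5>1 R:8>0)
P2 drop P (Q beats it: A:12>9 B:11>9 C:10>4)
P1 drop A (B beats it: Q:8>5 R:11>8)
P1→{B,C} P2→{Q,R}

IESDS → P1:{B,C} P2:{Q,R}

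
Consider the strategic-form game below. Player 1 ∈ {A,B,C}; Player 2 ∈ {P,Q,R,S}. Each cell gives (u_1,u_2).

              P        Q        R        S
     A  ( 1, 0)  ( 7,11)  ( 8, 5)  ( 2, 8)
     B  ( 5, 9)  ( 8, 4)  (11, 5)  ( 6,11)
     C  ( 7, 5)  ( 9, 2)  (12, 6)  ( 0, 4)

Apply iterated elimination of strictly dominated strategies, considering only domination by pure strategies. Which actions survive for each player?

Remaining: P1:{B,C} P2:{P,R,S}

P1 drop A (B beats it: P:5>1 Q:8>7 R:11>8 S:6>2)
P2 drop Q (P beats it: B:9>4 C:5>2)
P1→{B,C} P2→{P,R,S}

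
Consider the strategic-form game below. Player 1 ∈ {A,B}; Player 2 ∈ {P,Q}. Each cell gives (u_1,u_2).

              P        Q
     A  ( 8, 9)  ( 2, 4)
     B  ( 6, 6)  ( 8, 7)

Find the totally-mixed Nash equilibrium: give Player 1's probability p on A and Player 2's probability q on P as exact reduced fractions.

P1 mixes 1/6 on A; P2 mixes 3/4 on P

P1 indiff ⇒ q·8+(1-q)·2 = q·6+(1-q)·8 ⇒ q(2) = (1-q)(6) ⇒ q = 3/4
P2 indiff ⇒ p·9+(1-p)·6 = p·4+(1-p)·7 ⇒ p(5) = (1-p)(1) ⇒ p = 1/6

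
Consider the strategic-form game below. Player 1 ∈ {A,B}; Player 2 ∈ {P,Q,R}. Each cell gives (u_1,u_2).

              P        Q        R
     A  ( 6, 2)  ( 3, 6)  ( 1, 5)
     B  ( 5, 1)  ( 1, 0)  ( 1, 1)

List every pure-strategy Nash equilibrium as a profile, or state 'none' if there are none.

Nash profiles: (A,Q), (B,R)

(A,P): not NE [P2→Q gives 6>2]
(A,Q): NE
(A,R): not NE [P2→Q gives 6>5]
(B,P): not NE [P1→A gives 6>5]
(B,Q): not NE [P1→A gives 3>1; P2→R gives 1>0]
(B,R): NE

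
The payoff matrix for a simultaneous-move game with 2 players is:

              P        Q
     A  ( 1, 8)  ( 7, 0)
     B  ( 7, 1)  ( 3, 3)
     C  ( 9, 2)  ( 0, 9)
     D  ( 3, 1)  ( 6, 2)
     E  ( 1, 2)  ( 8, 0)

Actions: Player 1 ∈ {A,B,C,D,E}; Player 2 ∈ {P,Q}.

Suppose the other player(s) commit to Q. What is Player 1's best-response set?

P1 best: {E}

u_1(A vs Q) = 7
u_1(B vs Q) = 3
u_1(C vs Q) = 0
u_1(D vs Q) = 6
u_1(E vs Q) = 8
max payoff 8 at {E}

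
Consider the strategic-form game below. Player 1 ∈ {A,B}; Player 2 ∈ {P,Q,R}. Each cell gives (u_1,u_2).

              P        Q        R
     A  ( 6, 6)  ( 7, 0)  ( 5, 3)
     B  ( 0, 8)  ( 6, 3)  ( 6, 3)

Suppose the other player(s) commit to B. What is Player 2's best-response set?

u_2(P vs B) = 8
u_2(Q vs B) = 3
u_2(R vs B) = 3
max payoff 8 at {P}

argmax u_2 = {P}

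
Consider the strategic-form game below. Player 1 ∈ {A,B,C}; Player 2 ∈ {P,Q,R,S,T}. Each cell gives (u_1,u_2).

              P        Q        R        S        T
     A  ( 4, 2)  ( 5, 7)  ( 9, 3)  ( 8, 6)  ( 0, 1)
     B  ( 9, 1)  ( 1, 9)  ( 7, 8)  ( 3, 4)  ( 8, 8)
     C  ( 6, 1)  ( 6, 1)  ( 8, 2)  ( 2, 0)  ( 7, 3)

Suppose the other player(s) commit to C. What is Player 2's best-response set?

u_2(P vs C) = 1
u_2(Q vs C) = 1
u_2(R vs C) = 2
u_2(S vs C) = 0
u_2(T vs C) = 3
max payoff 3 at {T}

argmax u_2 = {T}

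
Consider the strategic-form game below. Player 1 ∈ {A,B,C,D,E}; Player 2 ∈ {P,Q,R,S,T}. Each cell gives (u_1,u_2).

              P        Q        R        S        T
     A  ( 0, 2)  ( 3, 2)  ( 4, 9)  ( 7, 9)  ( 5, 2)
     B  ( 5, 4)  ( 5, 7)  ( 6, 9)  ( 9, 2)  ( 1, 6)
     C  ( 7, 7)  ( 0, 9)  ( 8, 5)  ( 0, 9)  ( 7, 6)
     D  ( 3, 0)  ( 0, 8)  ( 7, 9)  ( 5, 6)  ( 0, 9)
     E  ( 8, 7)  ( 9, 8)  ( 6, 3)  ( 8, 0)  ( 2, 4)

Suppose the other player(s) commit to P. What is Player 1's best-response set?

P1 best: {E}

u_1(A vs P) = 0
u_1(B vs P) = 5
u_1(C vs P) = 7
u_1(D vs P) = 3
u_1(E vs P) = 8
max payoff 8 at {E}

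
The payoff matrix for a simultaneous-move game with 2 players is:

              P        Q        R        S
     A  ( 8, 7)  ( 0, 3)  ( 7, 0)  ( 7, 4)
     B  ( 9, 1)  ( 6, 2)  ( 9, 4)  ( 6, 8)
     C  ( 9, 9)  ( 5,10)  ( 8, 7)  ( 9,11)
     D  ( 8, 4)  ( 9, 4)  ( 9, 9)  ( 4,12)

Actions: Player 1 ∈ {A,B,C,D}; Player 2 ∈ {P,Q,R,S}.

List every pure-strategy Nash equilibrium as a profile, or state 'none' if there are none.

(A,P): not NE [P1→C gives 9>8]
(A,Q): not NE [P1→D gives 9>0; P2→P gives 7>3]
(A,R): not NE [P1→D gives 9>7; P2→P gives 7>0]
(A,S): not NE [P1→C gives 9>7; P2→P gives 7>4]
(B,P): not NE [P2→S gives 8>1]
(B,Q): not NE [P1→D gives 9>6; P2→S gives 8>2]
(B,R): not NE [P2→S gives 8>4]
(B,S): not NE [P1→C gives 9>6]
(C,P): not NE [P2→S gives 11>9]
(C,Q): not NE [P1→D gives 9>5; P2→S gives 11>10]
(C,R): not NE [P1→D gives 9>8; P2→S gives 11>7]
(C,S): NE
(D,P): not NE [P1→C gives 9>8; P2→S gives 12>4]
(D,Q): not NE [P2→S gives 12>4]
(D,R): not NE [P2→S gives 12>9]
(D,S): not NE [P1→C gives 9>4]

PSNE = {(C,S)}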